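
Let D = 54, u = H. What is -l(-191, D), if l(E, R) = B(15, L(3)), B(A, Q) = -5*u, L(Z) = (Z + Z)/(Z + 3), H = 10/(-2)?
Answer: -25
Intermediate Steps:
H = -5 (H = 10*(-½) = -5)
u = -5
L(Z) = 2*Z/(3 + Z) (L(Z) = (2*Z)/(3 + Z) = 2*Z/(3 + Z))
B(A, Q) = 25 (B(A, Q) = -5*(-5) = 25)
l(E, R) = 25
-l(-191, D) = -1*25 = -25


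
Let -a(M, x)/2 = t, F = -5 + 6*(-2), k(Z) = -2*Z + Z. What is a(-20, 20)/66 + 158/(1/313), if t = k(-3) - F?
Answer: 1631962/33 ≈ 49453.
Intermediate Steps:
k(Z) = -Z
F = -17 (F = -5 - 12 = -17)
t = 20 (t = -1*(-3) - 1*(-17) = 3 + 17 = 20)
a(M, x) = -40 (a(M, x) = -2*20 = -40)
a(-20, 20)/66 + 158/(1/313) = -40/66 + 158/(1/313) = -40*1/66 + 158/(1/313) = -20/33 + 158*313 = -20/33 + 49454 = 1631962/33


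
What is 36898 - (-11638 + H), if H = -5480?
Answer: 54016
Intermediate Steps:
36898 - (-11638 + H) = 36898 - (-11638 - 5480) = 36898 - 1*(-17118) = 36898 + 17118 = 54016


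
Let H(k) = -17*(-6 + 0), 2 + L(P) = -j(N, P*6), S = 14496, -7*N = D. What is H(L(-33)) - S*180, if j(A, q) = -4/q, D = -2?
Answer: -2609178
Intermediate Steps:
N = 2/7 (N = -⅐*(-2) = 2/7 ≈ 0.28571)
L(P) = -2 + 2/(3*P) (L(P) = -2 - (-4)/(P*6) = -2 - (-4)/(6*P) = -2 - (-4)*1/(6*P) = -2 - (-2)/(3*P) = -2 + 2/(3*P))
H(k) = 102 (H(k) = -17*(-6) = 102)
H(L(-33)) - S*180 = 102 - 14496*180 = 102 - 1*2609280 = 102 - 2609280 = -2609178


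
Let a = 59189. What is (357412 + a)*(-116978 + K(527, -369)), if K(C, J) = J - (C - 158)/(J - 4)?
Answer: -18234651599262/373 ≈ -4.8886e+10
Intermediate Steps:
K(C, J) = J - (-158 + C)/(-4 + J)
(357412 + a)*(-116978 + K(527, -369)) = (357412 + 59189)*(-116978 + (158 + (-369)² - 1*527 - 4*(-369))/(-4 - 369)) = 416601*(-116978 + (158 + 136161 - 527 + 1476)/(-373)) = 416601*(-116978 - 1/373*137268) = 416601*(-116978 - 137268/373) = 416601*(-43770062/373) = -18234651599262/373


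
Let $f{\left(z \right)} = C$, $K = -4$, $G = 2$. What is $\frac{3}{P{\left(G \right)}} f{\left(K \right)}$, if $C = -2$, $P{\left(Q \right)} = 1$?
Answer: $-6$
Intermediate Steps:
$f{\left(z \right)} = -2$
$\frac{3}{P{\left(G \right)}} f{\left(K \right)} = \frac{3}{1} \left(-2\right) = 3 \cdot 1 \left(-2\right) = 3 \left(-2\right) = -6$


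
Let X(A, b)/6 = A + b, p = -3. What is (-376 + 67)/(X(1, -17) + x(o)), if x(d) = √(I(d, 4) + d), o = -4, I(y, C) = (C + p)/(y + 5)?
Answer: 9888/3073 + 103*I*√3/3073 ≈ 3.2177 + 0.058054*I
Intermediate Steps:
X(A, b) = 6*A + 6*b (X(A, b) = 6*(A + b) = 6*A + 6*b)
I(y, C) = (-3 + C)/(5 + y) (I(y, C) = (C - 3)/(y + 5) = (-3 + C)/(5 + y))
x(d) = √(d + 1/(5 + d)) (x(d) = √((-3 + 4)/(5 + d) + d) = √(1/(5 + d) + d) = √(d + 1/(5 + d)))
(-376 + 67)/(X(1, -17) + x(o)) = (-376 + 67)/((6*1 + 6*(-17)) + √((1 - 4*(5 - 4))/(5 - 4))) = -309/((6 - 102) + √((1 - 4*1)/1)) = -309/(-96 + √(1*(1 - 4))) = -309/(-96 + √(1*(-3))) = -309/(-96 + √(-3)) = -309/(-96 + I*√3)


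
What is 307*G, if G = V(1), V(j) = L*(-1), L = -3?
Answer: 921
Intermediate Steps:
V(j) = 3 (V(j) = -3*(-1) = 3)
G = 3
307*G = 307*3 = 921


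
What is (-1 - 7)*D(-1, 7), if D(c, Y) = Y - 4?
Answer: -24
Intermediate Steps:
D(c, Y) = -4 + Y
(-1 - 7)*D(-1, 7) = (-1 - 7)*(-4 + 7) = -8*3 = -24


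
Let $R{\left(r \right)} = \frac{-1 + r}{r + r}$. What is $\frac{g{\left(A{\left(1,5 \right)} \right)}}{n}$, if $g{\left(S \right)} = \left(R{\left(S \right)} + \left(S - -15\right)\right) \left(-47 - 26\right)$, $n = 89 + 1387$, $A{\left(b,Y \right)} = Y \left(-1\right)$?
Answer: $- \frac{3869}{7380} \approx -0.52425$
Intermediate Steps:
$R{\left(r \right)} = \frac{-1 + r}{2 r}$
$A{\left(b,Y \right)} = - Y$
$n = 1476$
$g{\left(S \right)} = -1095 - 73 S - \frac{73 \left(-1 + S\right)}{2 S}$ ($g{\left(S \right)} = \left(\frac{-1 + S}{2 S} + \left(S - -15\right)\right) \left(-47 - 26\right) = \left(\frac{-1 + S}{2 S} + \left(S + 15\right)\right) \left(-73\right) = \left(\frac{-1 + S}{2 S} + \left(15 + S\right)\right) \left(-73\right) = \left(15 + S + \frac{-1 + S}{2 S}\right) \left(-73\right) = -1095 - 73 S - \frac{73 \left(-1 + S\right)}{2 S}$)
$\frac{g{\left(A{\left(1,5 \right)} \right)}}{n} = \frac{- \frac{2263}{2} - 73 \left(\left(-1\right) 5\right) + \frac{73}{2 \left(\left(-1\right) 5\right)}}{1476} = \left(- \frac{2263}{2} - -365 + \frac{73}{2 \left(-5\right)}\right) \frac{1}{1476} = \left(- \frac{2263}{2} + 365 + \frac{73}{2} \left(- \frac{1}{5}\right)\right) \frac{1}{1476} = \left(- \frac{2263}{2} + 365 - \frac{73}{10}\right) \frac{1}{1476} = \left(- \frac{3869}{5}\right) \frac{1}{1476} = - \frac{3869}{7380}$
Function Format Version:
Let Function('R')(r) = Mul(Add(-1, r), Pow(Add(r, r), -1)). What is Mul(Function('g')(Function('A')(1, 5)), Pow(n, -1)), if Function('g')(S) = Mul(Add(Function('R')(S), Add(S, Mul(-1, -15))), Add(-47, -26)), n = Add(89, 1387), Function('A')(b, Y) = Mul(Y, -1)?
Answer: Rational(-3869, 7380) ≈ -0.52425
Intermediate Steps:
Function('R')(r) = Mul(Rational(1, 2), Pow(r, -1), Add(-1, r)) (Function('R')(r) = Mul(Add(-1, r), Pow(Mul(2, r), -1)) = Mul(Add(-1, r), Mul(Rational(1, 2), Pow(r, -1))) = Mul(Rational(1, 2), Pow(r, -1), Add(-1, r)))
Function('A')(b, Y) = Mul(-1, Y)
n = 1476
Function('g')(S) = Add(-1095, Mul(-73, S), Mul(Rational(-73, 2), Pow(S, -1), Add(-1, S))) (Function('g')(S) = Mul(Add(Mul(Rational(1, 2), Pow(S, -1), Add(-1, S)), Add(S, Mul(-1, -15))), Add(-47, -26)) = Mul(Add(Mul(Rational(1, 2), Pow(S, -1), Add(-1, S)), Add(S, 15)), -73) = Mul(Add(Mul(Rational(1, 2), Pow(S, -1), Add(-1, S)), Add(15, S)), -73) = Mul(Add(15, S, Mul(Rational(1, 2), Pow(S, -1), Add(-1, S))), -73) = Add(-1095, Mul(-73, S), Mul(Rational(-73, 2), Pow(S, -1), Add(-1, S))))
Mul(Function('g')(Function('A')(1, 5)), Pow(n, -1)) = Mul(Add(Rational(-2263, 2), Mul(-73, Mul(-1, 5)), Mul(Rational(73, 2), Pow(Mul(-1, 5), -1))), Pow(1476, -1)) = Mul(Add(Rational(-2263, 2), Mul(-73, -5), Mul(Rational(73, 2), Pow(-5, -1))), Rational(1, 1476)) = Mul(Add(Rational(-2263, 2), 365, Mul(Rational(73, 2), Rational(-1, 5))), Rational(1, 1476)) = Mul(Add(Rational(-2263, 2), 365, Rational(-73, 10)), Rational(1, 1476)) = Mul(Rational(-3869, 5), Rational(1, 1476)) = Rational(-3869, 7380)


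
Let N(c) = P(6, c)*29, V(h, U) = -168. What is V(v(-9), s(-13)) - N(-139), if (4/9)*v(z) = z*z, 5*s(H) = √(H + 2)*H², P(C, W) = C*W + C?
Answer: 23844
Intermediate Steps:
P(C, W) = C + C*W
s(H) = H²*√(2 + H)/5 (s(H) = (√(H + 2)*H²)/5 = (√(2 + H)*H²)/5 = (H²*√(2 + H))/5 = H²*√(2 + H)/5)
v(z) = 9*z²/4 (v(z) = 9*(z*z)/4 = 9*z²/4)
N(c) = 174 + 174*c (N(c) = (6*(1 + c))*29 = (6 + 6*c)*29 = 174 + 174*c)
V(v(-9), s(-13)) - N(-139) = -168 - (174 + 174*(-139)) = -168 - (174 - 24186) = -168 - 1*(-24012) = -168 + 24012 = 23844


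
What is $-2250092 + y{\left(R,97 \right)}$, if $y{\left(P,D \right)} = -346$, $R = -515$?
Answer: $-2250438$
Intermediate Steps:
$-2250092 + y{\left(R,97 \right)} = -2250092 - 346 = -2250438$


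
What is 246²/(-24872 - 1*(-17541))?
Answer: -60516/7331 ≈ -8.2548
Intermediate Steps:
246²/(-24872 - 1*(-17541)) = 60516/(-24872 + 17541) = 60516/(-7331) = 60516*(-1/7331) = -60516/7331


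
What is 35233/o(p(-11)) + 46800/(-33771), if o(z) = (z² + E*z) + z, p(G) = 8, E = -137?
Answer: -412592281/11527168 ≈ -35.793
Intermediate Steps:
o(z) = z² - 136*z (o(z) = (z² - 137*z) + z = z² - 136*z)
35233/o(p(-11)) + 46800/(-33771) = 35233/((8*(-136 + 8))) + 46800/(-33771) = 35233/((8*(-128))) + 46800*(-1/33771) = 35233/(-1024) - 15600/11257 = 35233*(-1/1024) - 15600/11257 = -35233/1024 - 15600/11257 = -412592281/11527168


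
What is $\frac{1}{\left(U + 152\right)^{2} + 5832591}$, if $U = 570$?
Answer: $\frac{1}{6353875} \approx 1.5738 \cdot 10^{-7}$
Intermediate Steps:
$\frac{1}{\left(U + 152\right)^{2} + 5832591} = \frac{1}{\left(570 + 152\right)^{2} + 5832591} = \frac{1}{722^{2} + 5832591} = \frac{1}{521284 + 5832591} = \frac{1}{6353875}$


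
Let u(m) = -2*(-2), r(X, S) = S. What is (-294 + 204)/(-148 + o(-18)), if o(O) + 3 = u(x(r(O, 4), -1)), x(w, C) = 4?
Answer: 30/49 ≈ 0.61224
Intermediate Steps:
u(m) = 4
o(O) = 1 (o(O) = -3 + 4 = 1)
(-294 + 204)/(-148 + o(-18)) = (-294 + 204)/(-148 + 1) = -90/(-147) = -90*(-1/147) = 30/49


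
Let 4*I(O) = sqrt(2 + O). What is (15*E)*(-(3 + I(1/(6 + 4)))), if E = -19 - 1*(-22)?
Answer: -135 - 9*sqrt(210)/8 ≈ -151.30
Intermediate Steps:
I(O) = sqrt(2 + O)/4
E = 3 (E = -19 + 22 = 3)
(15*E)*(-(3 + I(1/(6 + 4)))) = (15*3)*(-(3 + sqrt(2 + 1/(6 + 4))/4)) = 45*(-(3 + sqrt(2 + 1/10)/4)) = 45*(-(3 + sqrt(21/10)/4)) = 45*(-(3 + (sqrt(210)/10)/4)) = 45*(-(3 + sqrt(210)/40)) = 45*(-3 - sqrt(210)/40) = -135 - 9*sqrt(210)/8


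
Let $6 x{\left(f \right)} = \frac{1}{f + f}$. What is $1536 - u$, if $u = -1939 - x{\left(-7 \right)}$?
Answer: $\frac{291899}{84} \approx 3475.0$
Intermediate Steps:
$x{\left(f \right)} = \frac{1}{12 f}$ ($x{\left(f \right)} = \frac{1}{6 \left(f + f\right)} = \frac{1}{6 \cdot 2 f} = \frac{\frac{1}{2} \frac{1}{f}}{6} = \frac{1}{12 f}$)
$u = - \frac{162875}{84}$ ($u = -1939 - \frac{1}{12 \left(-7\right)} = -1939 - \frac{1}{12} \left(- \frac{1}{7}\right) = -1939 - - \frac{1}{84} = -1939 + \frac{1}{84} = - \frac{162875}{84} \approx -1939.0$)
$1536 - u = 1536 - - \frac{162875}{84} = 1536 + \frac{162875}{84} = \frac{291899}{84}$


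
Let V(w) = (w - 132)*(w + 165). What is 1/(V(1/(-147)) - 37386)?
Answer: -21609/1278522944 ≈ -1.6902e-5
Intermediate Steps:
V(w) = (-132 + w)*(165 + w)
1/(V(1/(-147)) - 37386) = 1/((-21780 + (1/(-147))**2 + 33/(-147)) - 37386) = 1/((-21780 + (-1/147)**2 + 33*(-1/147)) - 37386) = 1/((-21780 + 1/21609 - 11/49) - 37386) = 1/(-470648870/21609 - 37386) = 1/(-1278522944/21609) = -21609/1278522944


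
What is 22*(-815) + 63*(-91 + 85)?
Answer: -18308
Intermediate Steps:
22*(-815) + 63*(-91 + 85) = -17930 + 63*(-6) = -17930 - 378 = -18308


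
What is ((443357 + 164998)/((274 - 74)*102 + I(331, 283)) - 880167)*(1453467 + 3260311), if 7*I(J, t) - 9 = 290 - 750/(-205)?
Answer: -24341709877618436004/5867209 ≈ -4.1488e+12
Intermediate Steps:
I(J, t) = 12409/287 (I(J, t) = 9/7 + (290 - 750/(-205))/7 = 9/7 + (290 - 750*(-1)/205)/7 = 9/7 + (290 - 1*(-150/41))/7 = 9/7 + (290 + 150/41)/7 = 9/7 + (⅐)*(12040/41) = 9/7 + 1720/41 = 12409/287)
((443357 + 164998)/((274 - 74)*102 + I(331, 283)) - 880167)*(1453467 + 3260311) = ((443357 + 164998)/((274 - 74)*102 + 12409/287) - 880167)*(1453467 + 3260311) = (608355/(200*102 + 12409/287) - 880167)*4713778 = (608355/(20400 + 12409/287) - 880167)*4713778 = (608355/(5867209/287) - 880167)*4713778 = (608355*(287/5867209) - 880167)*4713778 = (174597885/5867209 - 880167)*4713778 = -5163949146018/5867209*4713778 = -24341709877618436004/5867209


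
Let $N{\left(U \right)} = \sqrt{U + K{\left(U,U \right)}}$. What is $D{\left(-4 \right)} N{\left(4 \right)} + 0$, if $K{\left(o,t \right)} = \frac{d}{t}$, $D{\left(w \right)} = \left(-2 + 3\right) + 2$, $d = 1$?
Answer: $\frac{3 \sqrt{17}}{2} \approx 6.1847$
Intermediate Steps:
$D{\left(w \right)} = 3$ ($D{\left(w \right)} = 1 + 2 = 3$)
$K{\left(o,t \right)} = \frac{1}{t}$ ($K{\left(o,t \right)} = 1 \frac{1}{t} = \frac{1}{t}$)
$N{\left(U \right)} = \sqrt{U + \frac{1}{U}}$
$D{\left(-4 \right)} N{\left(4 \right)} + 0 = 3 \sqrt{4 + \frac{1}{4}} + 0 = 3 \sqrt{\frac{17}{4}} + 0 = 3 \frac{\sqrt{17}}{2} + 0 = \frac{3 \sqrt{17}}{2} + 0 = \frac{3 \sqrt{17}}{2}$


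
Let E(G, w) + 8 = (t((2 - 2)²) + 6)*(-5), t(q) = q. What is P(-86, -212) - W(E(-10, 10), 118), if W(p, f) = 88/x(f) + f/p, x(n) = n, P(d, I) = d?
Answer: -93761/1121 ≈ -83.641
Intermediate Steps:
E(G, w) = -38 (E(G, w) = -8 + ((2 - 2)² + 6)*(-5) = -8 + (0² + 6)*(-5) = -8 + (0 + 6)*(-5) = -8 + 6*(-5) = -8 - 30 = -38)
W(p, f) = 88/f + f/p
P(-86, -212) - W(E(-10, 10), 118) = -86 - (88/118 + 118/(-38)) = -86 - (88*(1/118) + 118*(-1/38)) = -86 - (44/59 - 59/19) = -86 - 1*(-2645/1121) = -86 + 2645/1121 = -93761/1121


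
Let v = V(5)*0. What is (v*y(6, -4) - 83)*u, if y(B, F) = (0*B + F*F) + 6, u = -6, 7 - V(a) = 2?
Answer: 498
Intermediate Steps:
V(a) = 5 (V(a) = 7 - 1*2 = 7 - 2 = 5)
v = 0 (v = 5*0 = 0)
y(B, F) = 6 + F**2 (y(B, F) = (0 + F**2) + 6 = F**2 + 6 = 6 + F**2)
(v*y(6, -4) - 83)*u = (0*(6 + (-4)**2) - 83)*(-6) = (0*(6 + 16) - 83)*(-6) = (0*22 - 83)*(-6) = (0 - 83)*(-6) = -83*(-6) = 498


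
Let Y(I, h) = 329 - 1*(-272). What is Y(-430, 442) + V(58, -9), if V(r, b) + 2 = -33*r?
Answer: -1315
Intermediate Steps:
Y(I, h) = 601 (Y(I, h) = 329 + 272 = 601)
V(r, b) = -2 - 33*r
Y(-430, 442) + V(58, -9) = 601 + (-2 - 33*58) = 601 + (-2 - 1914) = 601 - 1916 = -1315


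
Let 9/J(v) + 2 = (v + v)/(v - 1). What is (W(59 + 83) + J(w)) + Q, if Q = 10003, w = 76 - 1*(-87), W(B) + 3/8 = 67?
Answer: 86389/8 ≈ 10799.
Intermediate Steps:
W(B) = 533/8 (W(B) = -3/8 + 67 = 533/8)
w = 163 (w = 76 + 87 = 163)
J(v) = 9/(-2 + 2*v/(-1 + v)) (J(v) = 9/(-2 + (v + v)/(v - 1)) = 9/(-2 + (2*v)/(-1 + v)) = 9/(-2 + 2*v/(-1 + v)))
(W(59 + 83) + J(w)) + Q = (533/8 + (-9/2 + (9/2)*163)) + 10003 = (533/8 + (-9/2 + 1467/2)) + 10003 = (533/8 + 729) + 10003 = 6365/8 + 10003 = 86389/8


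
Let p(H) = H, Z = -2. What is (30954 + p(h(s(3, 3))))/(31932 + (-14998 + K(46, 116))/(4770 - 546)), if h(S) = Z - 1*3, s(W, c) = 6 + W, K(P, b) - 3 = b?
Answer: 130728576/134865889 ≈ 0.96932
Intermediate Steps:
K(P, b) = 3 + b
h(S) = -5 (h(S) = -2 - 1*3 = -2 - 3 = -5)
(30954 + p(h(s(3, 3))))/(31932 + (-14998 + K(46, 116))/(4770 - 546)) = (30954 - 5)/(31932 + (-14998 + (3 + 116))/(4770 - 546)) = 30949/(31932 + (-14998 + 119)/4224) = 30949/(31932 - 14879*1/4224) = 30949/(31932 - 14879/4224) = 30949/(134865889/4224) = 30949*(4224/134865889) = 130728576/134865889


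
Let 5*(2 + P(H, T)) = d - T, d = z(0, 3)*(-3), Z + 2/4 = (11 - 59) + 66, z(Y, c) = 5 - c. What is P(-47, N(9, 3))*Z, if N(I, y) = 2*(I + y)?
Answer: -140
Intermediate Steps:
N(I, y) = 2*I + 2*y
Z = 35/2 (Z = -½ + ((11 - 59) + 66) = -½ + (-48 + 66) = -½ + 18 = 35/2 ≈ 17.500)
d = -6 (d = (5 - 1*3)*(-3) = (5 - 3)*(-3) = 2*(-3) = -6)
P(H, T) = -16/5 - T/5 (P(H, T) = -2 + (-6 - T)/5 = -2 + (-6/5 - T/5) = -16/5 - T/5)
P(-47, N(9, 3))*Z = (-16/5 - (2*9 + 2*3)/5)*(35/2) = (-16/5 - (18 + 6)/5)*(35/2) = (-16/5 - ⅕*24)*(35/2) = (-16/5 - 24/5)*(35/2) = -8*35/2 = -140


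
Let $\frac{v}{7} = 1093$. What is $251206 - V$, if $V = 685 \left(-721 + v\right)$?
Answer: $-4495844$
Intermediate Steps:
$v = 7651$ ($v = 7 \cdot 1093 = 7651$)
$V = 4747050$ ($V = 685 \left(-721 + 7651\right) = 685 \cdot 6930 = 4747050$)
$251206 - V = 251206 - 4747050 = -4495844$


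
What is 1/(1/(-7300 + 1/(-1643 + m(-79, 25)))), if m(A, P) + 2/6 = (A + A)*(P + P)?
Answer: -208999003/28630 ≈ -7300.0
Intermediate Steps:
m(A, P) = -⅓ + 4*A*P (m(A, P) = -⅓ + (A + A)*(P + P) = -⅓ + (2*A)*(2*P) = -⅓ + 4*A*P)
1/(1/(-7300 + 1/(-1643 + m(-79, 25)))) = 1/(1/(-7300 + 1/(-1643 + (-⅓ + 4*(-79)*25)))) = 1/(1/(-7300 + 1/(-1643 + (-⅓ - 7900)))) = 1/(1/(-7300 + 1/(-1643 - 23701/3))) = 1/(1/(-7300 + 1/(-28630/3))) = 1/(1/(-7300 - 3/28630)) = 1/(1/(-208999003/28630)) = 1/(-28630/208999003) = -208999003/28630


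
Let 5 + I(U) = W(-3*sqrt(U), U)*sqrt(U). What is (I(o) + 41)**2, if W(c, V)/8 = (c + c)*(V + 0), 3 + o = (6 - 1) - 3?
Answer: 144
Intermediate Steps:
o = -1 (o = -3 + ((6 - 1) - 3) = -3 + (5 - 3) = -3 + 2 = -1)
W(c, V) = 16*V*c (W(c, V) = 8*((c + c)*(V + 0)) = 8*((2*c)*V) = 8*(2*V*c) = 16*V*c)
I(U) = -5 - 48*U**2 (I(U) = -5 + (16*U*(-3*sqrt(U)))*sqrt(U) = -5 + (-48*U**(3/2))*sqrt(U) = -5 - 48*U**2)
(I(o) + 41)**2 = ((-5 - 48*(-1)**2) + 41)**2 = ((-5 - 48*1) + 41)**2 = ((-5 - 48) + 41)**2 = (-53 + 41)**2 = (-12)**2 = 144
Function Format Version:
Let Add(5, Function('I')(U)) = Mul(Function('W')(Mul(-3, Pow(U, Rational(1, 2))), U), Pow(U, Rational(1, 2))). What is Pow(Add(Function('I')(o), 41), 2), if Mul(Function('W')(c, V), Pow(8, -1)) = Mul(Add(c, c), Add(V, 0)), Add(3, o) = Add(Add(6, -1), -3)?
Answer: 144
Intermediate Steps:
o = -1 (o = Add(-3, Add(Add(6, -1), -3)) = Add(-3, Add(5, -3)) = Add(-3, 2) = -1)
Function('W')(c, V) = Mul(16, V, c) (Function('W')(c, V) = Mul(8, Mul(Add(c, c), Add(V, 0))) = Mul(8, Mul(Mul(2, c), V)) = Mul(8, Mul(2, V, c)) = Mul(16, V, c))
Function('I')(U) = Add(-5, Mul(-48, Pow(U, 2))) (Function('I')(U) = Add(-5, Mul(Mul(16, U, Mul(-3, Pow(U, Rational(1, 2)))), Pow(U, Rational(1, 2)))) = Add(-5, Mul(Mul(-48, Pow(U, Rational(3, 2))), Pow(U, Rational(1, 2)))) = Add(-5, Mul(-48, Pow(U, 2))))
Pow(Add(Function('I')(o), 41), 2) = Pow(Add(Add(-5, Mul(-48, Pow(-1, 2))), 41), 2) = Pow(Add(Add(-5, Mul(-48, 1)), 41), 2) = Pow(Add(Add(-5, -48), 41), 2) = Pow(Add(-53, 41), 2) = Pow(-12, 2) = 144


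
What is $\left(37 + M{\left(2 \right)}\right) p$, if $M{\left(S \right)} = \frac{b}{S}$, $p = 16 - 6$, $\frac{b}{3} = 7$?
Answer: $475$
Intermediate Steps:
$b = 21$ ($b = 3 \cdot 7 = 21$)
$p = 10$ ($p = 16 - 6 = 10$)
$M{\left(S \right)} = \frac{21}{S}$
$\left(37 + M{\left(2 \right)}\right) p = \left(37 + \frac{21}{2}\right) 10 = \frac{95}{2} \cdot 10 = 475$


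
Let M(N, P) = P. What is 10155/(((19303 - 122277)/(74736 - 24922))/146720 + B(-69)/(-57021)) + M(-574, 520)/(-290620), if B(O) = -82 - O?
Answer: 2795299287766154213962/58877994162053 ≈ 4.7476e+7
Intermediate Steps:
10155/(((19303 - 122277)/(74736 - 24922))/146720 + B(-69)/(-57021)) + M(-574, 520)/(-290620) = 10155/(((19303 - 122277)/(74736 - 24922))/146720 + (-82 - 1*(-69))/(-57021)) + 520/(-290620) = 10155/(-102974/49814*(1/146720) + (-82 + 69)*(-1/57021)) + 520*(-1/290620) = 10155/(-102974*1/49814*(1/146720) - 13*(-1/57021)) - 26/14531 = 10155/(-51487/24907*1/146720 + 13/57021) - 26/14531 = 10155/(-51487/3654355040 + 13/57021) - 26/14531 = 10155/(44570775293/208374978735840) - 26/14531 = 10155*(208374978735840/44570775293) - 26/14531 = 2116047909062455200/44570775293 - 26/14531 = 2795299287766154213962/58877994162053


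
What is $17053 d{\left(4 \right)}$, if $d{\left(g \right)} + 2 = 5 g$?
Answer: $306954$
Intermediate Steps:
$d{\left(g \right)} = -2 + 5 g$
$17053 d{\left(4 \right)} = 17053 \left(-2 + 5 \cdot 4\right) = 17053 \left(-2 + 20\right) = 17053 \cdot 18 = 306954$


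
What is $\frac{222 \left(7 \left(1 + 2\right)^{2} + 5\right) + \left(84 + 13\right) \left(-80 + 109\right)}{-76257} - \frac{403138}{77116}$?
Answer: $- \frac{16061582455}{2940317406} \approx -5.4625$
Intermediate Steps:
$\frac{222 \left(7 \left(1 + 2\right)^{2} + 5\right) + \left(84 + 13\right) \left(-80 + 109\right)}{-76257} - \frac{403138}{77116} = \left(222 \left(7 \cdot 3^{2} + 5\right) + 97 \cdot 29\right) \left(- \frac{1}{76257}\right) - \frac{201569}{38558} = \left(222 \left(7 \cdot 9 + 5\right) + 2813\right) \left(- \frac{1}{76257}\right) - \frac{201569}{38558} = \left(222 \left(63 + 5\right) + 2813\right) \left(- \frac{1}{76257}\right) - \frac{201569}{38558} = \left(222 \cdot 68 + 2813\right) \left(- \frac{1}{76257}\right) - \frac{201569}{38558} = \left(15096 + 2813\right) \left(- \frac{1}{76257}\right) - \frac{201569}{38558} = 17909 \left(- \frac{1}{76257}\right) - \frac{201569}{38558} = - \frac{17909}{76257} - \frac{201569}{38558} = - \frac{16061582455}{2940317406}$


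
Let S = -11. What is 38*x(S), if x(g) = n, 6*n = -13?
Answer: -247/3 ≈ -82.333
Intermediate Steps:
n = -13/6 (n = (1/6)*(-13) = -13/6 ≈ -2.1667)
x(g) = -13/6
38*x(S) = 38*(-13/6) = -247/3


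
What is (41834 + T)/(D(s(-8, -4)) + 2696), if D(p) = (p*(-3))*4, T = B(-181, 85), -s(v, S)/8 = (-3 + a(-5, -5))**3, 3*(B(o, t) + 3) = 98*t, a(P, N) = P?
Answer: -133823/139368 ≈ -0.96021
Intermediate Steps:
B(o, t) = -3 + 98*t/3 (B(o, t) = -3 + (98*t)/3 = -3 + 98*t/3)
s(v, S) = 4096 (s(v, S) = -8*(-3 - 5)**3 = -8*(-8)**3 = -8*(-512) = 4096)
T = 8321/3 (T = -3 + (98/3)*85 = -3 + 8330/3 = 8321/3 ≈ 2773.7)
D(p) = -12*p (D(p) = -3*p*4 = -12*p)
(41834 + T)/(D(s(-8, -4)) + 2696) = (41834 + 8321/3)/(-12*4096 + 2696) = 133823/(3*(-49152 + 2696)) = (133823/3)/(-46456) = (133823/3)*(-1/46456) = -133823/139368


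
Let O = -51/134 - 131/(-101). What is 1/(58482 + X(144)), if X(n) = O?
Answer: 13534/791507791 ≈ 1.7099e-5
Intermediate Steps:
O = 12403/13534 (O = -51*1/134 - 131*(-1/101) = -51/134 + 131/101 = 12403/13534 ≈ 0.91643)
X(n) = 12403/13534
1/(58482 + X(144)) = 1/(58482 + 12403/13534) = 1/(791507791/13534) = 13534/791507791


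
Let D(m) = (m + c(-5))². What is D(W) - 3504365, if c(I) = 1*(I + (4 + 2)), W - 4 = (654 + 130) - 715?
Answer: -3498889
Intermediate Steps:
W = 73 (W = 4 + ((654 + 130) - 715) = 4 + (784 - 715) = 4 + 69 = 73)
c(I) = 6 + I (c(I) = 1*(I + 6) = 1*(6 + I) = 6 + I)
D(m) = (1 + m)² (D(m) = (m + (6 - 5))² = (m + 1)² = (1 + m)²)
D(W) - 3504365 = (1 + 73)² - 3504365 = 74² - 3504365 = 5476 - 3504365 = -3498889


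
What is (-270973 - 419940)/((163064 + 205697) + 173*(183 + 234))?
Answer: -690913/440902 ≈ -1.5670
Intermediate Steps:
(-270973 - 419940)/((163064 + 205697) + 173*(183 + 234)) = -690913/(368761 + 173*417) = -690913/(368761 + 72141) = -690913/440902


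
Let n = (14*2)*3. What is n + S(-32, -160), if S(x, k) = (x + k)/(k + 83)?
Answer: 6660/77 ≈ 86.494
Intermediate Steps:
S(x, k) = (k + x)/(83 + k)
n = 84 (n = 28*3 = 84)
n + S(-32, -160) = 84 + (-160 - 32)/(83 - 160) = 84 - 192/(-77) = 84 - 1/77*(-192) = 84 + 192/77 = 6660/77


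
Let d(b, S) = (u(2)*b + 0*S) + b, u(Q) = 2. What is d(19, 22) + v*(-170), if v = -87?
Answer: 14847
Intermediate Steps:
d(b, S) = 3*b (d(b, S) = (2*b + 0*S) + b = (2*b + 0) + b = 2*b + b = 3*b)
d(19, 22) + v*(-170) = 3*19 - 87*(-170) = 57 + 14790 = 14847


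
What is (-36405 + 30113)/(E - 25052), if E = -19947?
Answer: 6292/44999 ≈ 0.13983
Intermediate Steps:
(-36405 + 30113)/(E - 25052) = (-36405 + 30113)/(-19947 - 25052) = -6292/(-44999) = -6292*(-1/44999) = 6292/44999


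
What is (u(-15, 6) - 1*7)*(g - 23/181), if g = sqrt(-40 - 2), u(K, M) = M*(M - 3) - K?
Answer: -598/181 + 26*I*sqrt(42) ≈ -3.3039 + 168.5*I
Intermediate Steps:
u(K, M) = -K + M*(-3 + M) (u(K, M) = M*(-3 + M) - K = -K + M*(-3 + M))
g = I*sqrt(42) (g = sqrt(-42) = I*sqrt(42) ≈ 6.4807*I)
(u(-15, 6) - 1*7)*(g - 23/181) = ((6**2 - 1*(-15) - 3*6) - 1*7)*(I*sqrt(42) - 23/181) = ((36 + 15 - 18) - 7)*(I*sqrt(42) - 23*1/181) = (33 - 7)*(I*sqrt(42) - 23/181) = 26*(-23/181 + I*sqrt(42)) = -598/181 + 26*I*sqrt(42)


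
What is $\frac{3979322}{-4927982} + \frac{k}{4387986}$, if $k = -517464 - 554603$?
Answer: $- \frac{11372168052143}{10811958012126} \approx -1.0518$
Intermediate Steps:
$k = -1072067$ ($k = -517464 - 554603 = -1072067$)
$\frac{3979322}{-4927982} + \frac{k}{4387986} = \frac{3979322}{-4927982} - \frac{1072067}{4387986} = 3979322 \left(- \frac{1}{4927982}\right) - \frac{1072067}{4387986} = - \frac{1989661}{2463991} - \frac{1072067}{4387986} = - \frac{11372168052143}{10811958012126}$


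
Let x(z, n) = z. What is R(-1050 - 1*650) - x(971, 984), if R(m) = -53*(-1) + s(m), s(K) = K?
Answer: -2618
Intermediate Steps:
R(m) = 53 + m (R(m) = -53*(-1) + m = 53 + m)
R(-1050 - 1*650) - x(971, 984) = (53 + (-1050 - 1*650)) - 1*971 = (53 + (-1050 - 650)) - 971 = (53 - 1700) - 971 = -1647 - 971 = -2618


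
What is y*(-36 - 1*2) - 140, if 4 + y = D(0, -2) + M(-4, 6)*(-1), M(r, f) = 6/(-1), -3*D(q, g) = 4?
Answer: -496/3 ≈ -165.33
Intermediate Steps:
D(q, g) = -4/3 (D(q, g) = -⅓*4 = -4/3)
M(r, f) = -6 (M(r, f) = 6*(-1) = -6)
y = ⅔ (y = -4 + (-4/3 - 6*(-1)) = -4 + (-4/3 + 6) = -4 + 14/3 = ⅔ ≈ 0.66667)
y*(-36 - 1*2) - 140 = 2*(-36 - 1*2)/3 - 140 = 2*(-36 - 2)/3 - 140 = (⅔)*(-38) - 140 = -76/3 - 140 = -496/3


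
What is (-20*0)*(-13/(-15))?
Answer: 0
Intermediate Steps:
(-20*0)*(-13/(-15)) = 0*(-13*(-1/15)) = 0*(13/15) = 0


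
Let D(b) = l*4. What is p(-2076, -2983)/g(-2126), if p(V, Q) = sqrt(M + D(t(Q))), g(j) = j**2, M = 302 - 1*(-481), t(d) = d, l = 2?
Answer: sqrt(791)/4519876 ≈ 6.2225e-6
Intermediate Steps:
M = 783 (M = 302 + 481 = 783)
D(b) = 8 (D(b) = 2*4 = 8)
p(V, Q) = sqrt(791) (p(V, Q) = sqrt(783 + 8) = sqrt(791))
p(-2076, -2983)/g(-2126) = sqrt(791)/((-2126)**2) = sqrt(791)/4519876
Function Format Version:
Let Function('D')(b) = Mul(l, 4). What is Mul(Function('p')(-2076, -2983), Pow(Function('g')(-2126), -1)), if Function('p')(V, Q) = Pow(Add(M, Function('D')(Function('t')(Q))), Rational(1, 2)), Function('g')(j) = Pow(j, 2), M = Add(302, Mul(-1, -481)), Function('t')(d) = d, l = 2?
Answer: Mul(Rational(1, 4519876), Pow(791, Rational(1, 2))) ≈ 6.2225e-6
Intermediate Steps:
M = 783 (M = Add(302, 481) = 783)
Function('D')(b) = 8 (Function('D')(b) = Mul(2, 4) = 8)
Function('p')(V, Q) = Pow(791, Rational(1, 2)) (Function('p')(V, Q) = Pow(Add(783, 8), Rational(1, 2)) = Pow(791, Rational(1, 2)))
Mul(Function('p')(-2076, -2983), Pow(Function('g')(-2126), -1)) = Mul(Pow(791, Rational(1, 2)), Pow(Pow(-2126, 2), -1)) = Mul(Pow(791, Rational(1, 2)), Pow(4519876, -1)) = Mul(Pow(791, Rational(1, 2)), Rational(1, 4519876)) = Mul(Rational(1, 4519876), Pow(791, Rational(1, 2)))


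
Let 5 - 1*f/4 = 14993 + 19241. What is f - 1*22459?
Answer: -159375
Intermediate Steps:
f = -136916 (f = 20 - 4*(14993 + 19241) = 20 - 4*34234 = 20 - 136936 = -136916)
f - 1*22459 = -136916 - 1*22459 = -136916 - 22459 = -159375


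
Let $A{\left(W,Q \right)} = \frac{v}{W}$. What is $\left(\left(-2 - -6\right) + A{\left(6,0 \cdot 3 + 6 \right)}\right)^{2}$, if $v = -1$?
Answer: $\frac{529}{36} \approx 14.694$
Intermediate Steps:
$A{\left(W,Q \right)} = - \frac{1}{W}$
$\left(\left(-2 - -6\right) + A{\left(6,0 \cdot 3 + 6 \right)}\right)^{2} = \left(\left(-2 - -6\right) - \frac{1}{6}\right)^{2} = \left(\left(-2 + 6\right) - \frac{1}{6}\right)^{2} = \left(4 - \frac{1}{6}\right)^{2} = \left(\frac{23}{6}\right)^{2} = \frac{529}{36}$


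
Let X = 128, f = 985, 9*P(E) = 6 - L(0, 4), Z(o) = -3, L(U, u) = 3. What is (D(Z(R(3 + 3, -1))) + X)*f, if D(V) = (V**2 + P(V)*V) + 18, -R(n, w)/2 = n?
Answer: 151690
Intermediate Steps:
R(n, w) = -2*n
P(E) = 1/3 (P(E) = (6 - 1*3)/9 = (6 - 3)/9 = (1/9)*3 = 1/3)
D(V) = 18 + V**2 + V/3 (D(V) = (V**2 + V/3) + 18 = 18 + V**2 + V/3)
(D(Z(R(3 + 3, -1))) + X)*f = ((18 + (-3)**2 + (1/3)*(-3)) + 128)*985 = ((18 + 9 - 1) + 128)*985 = (26 + 128)*985 = 154*985 = 151690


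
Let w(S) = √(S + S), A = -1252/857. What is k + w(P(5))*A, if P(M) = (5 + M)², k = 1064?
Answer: 1064 - 12520*√2/857 ≈ 1043.3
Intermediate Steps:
A = -1252/857 ≈ -1.4609
w(S) = √2*√S (w(S) = √(2*S) = √2*√S)
k + w(P(5))*A = 1064 + (√2*√((5 + 5)²))*(-1252/857) = 1064 + (√2*√(10²))*(-1252/857) = 1064 + (√2*√100)*(-1252/857) = 1064 + (√2*10)*(-1252/857) = 1064 + (10*√2)*(-1252/857) = 1064 - 12520*√2/857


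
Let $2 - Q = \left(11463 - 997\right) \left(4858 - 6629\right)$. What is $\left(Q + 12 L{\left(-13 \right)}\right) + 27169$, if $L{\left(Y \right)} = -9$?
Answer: $18562349$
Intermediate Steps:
$Q = 18535288$ ($Q = 2 - \left(11463 - 997\right) \left(4858 - 6629\right) = 2 - \left(11463 - 997\right) \left(-1771\right) = 2 - 10466 \left(-1771\right) = 2 - -18535286 = 2 + 18535286 = 18535288$)
$\left(Q + 12 L{\left(-13 \right)}\right) + 27169 = \left(18535288 + 12 \left(-9\right)\right) + 27169 = \left(18535288 - 108\right) + 27169 = 18535180 + 27169 = 18562349$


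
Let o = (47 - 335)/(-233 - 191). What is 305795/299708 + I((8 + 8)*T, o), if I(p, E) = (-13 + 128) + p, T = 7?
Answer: 68339511/299708 ≈ 228.02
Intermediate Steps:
o = 36/53 (o = -288/(-424) = -288*(-1/424) = 36/53 ≈ 0.67924)
I(p, E) = 115 + p
305795/299708 + I((8 + 8)*T, o) = 305795/299708 + (115 + (8 + 8)*7) = 305795*(1/299708) + (115 + 16*7) = 305795/299708 + (115 + 112) = 305795/299708 + 227 = 68339511/299708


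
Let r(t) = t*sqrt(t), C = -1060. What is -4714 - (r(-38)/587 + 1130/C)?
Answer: -499571/106 + 38*I*sqrt(38)/587 ≈ -4712.9 + 0.39906*I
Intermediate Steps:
r(t) = t**(3/2)
-4714 - (r(-38)/587 + 1130/C) = -4714 - ((-38)**(3/2)/587 + 1130/(-1060)) = -4714 - (-38*I*sqrt(38)*(1/587) + 1130*(-1/1060)) = -4714 - (-38*I*sqrt(38)/587 - 113/106) = -4714 - (-113/106 - 38*I*sqrt(38)/587) = -4714 + (113/106 + 38*I*sqrt(38)/587) = -499571/106 + 38*I*sqrt(38)/587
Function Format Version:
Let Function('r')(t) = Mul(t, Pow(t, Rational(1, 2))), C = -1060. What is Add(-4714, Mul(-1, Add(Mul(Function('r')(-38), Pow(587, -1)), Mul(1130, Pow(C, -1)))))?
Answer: Add(Rational(-499571, 106), Mul(Rational(38, 587), I, Pow(38, Rational(1, 2)))) ≈ Add(-4712.9, Mul(0.39906, I))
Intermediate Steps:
Function('r')(t) = Pow(t, Rational(3, 2))
Add(-4714, Mul(-1, Add(Mul(Function('r')(-38), Pow(587, -1)), Mul(1130, Pow(C, -1))))) = Add(-4714, Mul(-1, Add(Mul(Pow(-38, Rational(3, 2)), Pow(587, -1)), Mul(1130, Pow(-1060, -1))))) = Add(-4714, Mul(-1, Add(Mul(Mul(-38, I, Pow(38, Rational(1, 2))), Rational(1, 587)), Mul(1130, Rational(-1, 1060))))) = Add(-4714, Mul(-1, Add(Mul(Rational(-38, 587), I, Pow(38, Rational(1, 2))), Rational(-113, 106)))) = Add(-4714, Mul(-1, Add(Rational(-113, 106), Mul(Rational(-38, 587), I, Pow(38, Rational(1, 2)))))) = Add(-4714, Add(Rational(113, 106), Mul(Rational(38, 587), I, Pow(38, Rational(1, 2))))) = Add(Rational(-499571, 106), Mul(Rational(38, 587), I, Pow(38, Rational(1, 2))))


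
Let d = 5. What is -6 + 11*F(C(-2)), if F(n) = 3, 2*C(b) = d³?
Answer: 27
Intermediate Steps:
C(b) = 125/2 (C(b) = (½)*5³ = (½)*125 = 125/2)
-6 + 11*F(C(-2)) = -6 + 11*3 = -6 + 33 = 27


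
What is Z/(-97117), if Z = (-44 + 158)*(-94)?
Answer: 10716/97117 ≈ 0.11034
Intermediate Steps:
Z = -10716 (Z = 114*(-94) = -10716)
Z/(-97117) = -10716/(-97117) = -10716*(-1/97117) = 10716/97117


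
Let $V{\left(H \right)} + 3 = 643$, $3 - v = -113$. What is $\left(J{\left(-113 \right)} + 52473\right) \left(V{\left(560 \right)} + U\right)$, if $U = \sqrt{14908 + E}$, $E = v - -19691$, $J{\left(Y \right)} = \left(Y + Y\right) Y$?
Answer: $49927040 + 78011 \sqrt{34715} \approx 6.4462 \cdot 10^{7}$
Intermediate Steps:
$v = 116$ ($v = 3 - -113 = 3 + 113 = 116$)
$V{\left(H \right)} = 640$ ($V{\left(H \right)} = -3 + 643 = 640$)
$J{\left(Y \right)} = 2 Y^{2}$ ($J{\left(Y \right)} = 2 Y Y = 2 Y^{2}$)
$E = 19807$ ($E = 116 - -19691 = 116 + 19691 = 19807$)
$U = \sqrt{34715}$ ($U = \sqrt{14908 + 19807} = \sqrt{34715} \approx 186.32$)
$\left(J{\left(-113 \right)} + 52473\right) \left(V{\left(560 \right)} + U\right) = \left(2 \left(-113\right)^{2} + 52473\right) \left(640 + \sqrt{34715}\right) = \left(2 \cdot 12769 + 52473\right) \left(640 + \sqrt{34715}\right) = \left(25538 + 52473\right) \left(640 + \sqrt{34715}\right) = 78011 \left(640 + \sqrt{34715}\right) = 49927040 + 78011 \sqrt{34715}$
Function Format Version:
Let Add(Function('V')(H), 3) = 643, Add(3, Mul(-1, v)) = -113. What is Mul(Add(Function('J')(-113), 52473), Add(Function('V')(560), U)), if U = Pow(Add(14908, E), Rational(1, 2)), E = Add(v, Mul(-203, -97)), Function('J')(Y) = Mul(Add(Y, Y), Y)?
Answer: Add(49927040, Mul(78011, Pow(34715, Rational(1, 2)))) ≈ 6.4462e+7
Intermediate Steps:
v = 116 (v = Add(3, Mul(-1, -113)) = Add(3, 113) = 116)
Function('V')(H) = 640 (Function('V')(H) = Add(-3, 643) = 640)
Function('J')(Y) = Mul(2, Pow(Y, 2)) (Function('J')(Y) = Mul(Mul(2, Y), Y) = Mul(2, Pow(Y, 2)))
E = 19807 (E = Add(116, Mul(-203, -97)) = Add(116, 19691) = 19807)
U = Pow(34715, Rational(1, 2)) (U = Pow(Add(14908, 19807), Rational(1, 2)) = Pow(34715, Rational(1, 2)) ≈ 186.32)
Mul(Add(Function('J')(-113), 52473), Add(Function('V')(560), U)) = Mul(Add(Mul(2, Pow(-113, 2)), 52473), Add(640, Pow(34715, Rational(1, 2)))) = Mul(Add(Mul(2, 12769), 52473), Add(640, Pow(34715, Rational(1, 2)))) = Mul(Add(25538, 52473), Add(640, Pow(34715, Rational(1, 2)))) = Mul(78011, Add(640, Pow(34715, Rational(1, 2)))) = Add(49927040, Mul(78011, Pow(34715, Rational(1, 2))))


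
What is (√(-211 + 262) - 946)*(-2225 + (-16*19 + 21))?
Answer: 2372568 - 2508*√51 ≈ 2.3547e+6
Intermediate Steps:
(√(-211 + 262) - 946)*(-2225 + (-16*19 + 21)) = (√51 - 946)*(-2225 + (-304 + 21)) = (-946 + √51)*(-2225 - 283) = (-946 + √51)*(-2508) = 2372568 - 2508*√51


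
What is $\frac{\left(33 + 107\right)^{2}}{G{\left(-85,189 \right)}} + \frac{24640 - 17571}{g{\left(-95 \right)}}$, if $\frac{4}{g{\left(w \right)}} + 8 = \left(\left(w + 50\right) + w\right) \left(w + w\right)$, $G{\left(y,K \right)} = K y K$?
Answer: $\frac{582405465736}{12393} \approx 4.6995 \cdot 10^{7}$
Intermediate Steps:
$G{\left(y,K \right)} = y K^{2}$
$g{\left(w \right)} = \frac{4}{-8 + 2 w \left(50 + 2 w\right)}$ ($g{\left(w \right)} = \frac{4}{-8 + \left(\left(w + 50\right) + w\right) \left(w + w\right)} = \frac{4}{-8 + \left(\left(50 + w\right) + w\right) 2 w} = \frac{4}{-8 + \left(50 + 2 w\right) 2 w} = \frac{4}{-8 + 2 w \left(50 + 2 w\right)}$)
$\frac{\left(33 + 107\right)^{2}}{G{\left(-85,189 \right)}} + \frac{24640 - 17571}{g{\left(-95 \right)}} = \frac{\left(33 + 107\right)^{2}}{\left(-85\right) 189^{2}} + \frac{24640 - 17571}{\frac{1}{-2 + \left(-95\right)^{2} + 25 \left(-95\right)}} = \frac{140^{2}}{\left(-85\right) 35721} + \frac{7069}{\frac{1}{-2 + 9025 - 2375}} = \frac{19600}{-3036285} + \frac{7069}{\frac{1}{6648}} = 19600 \left(- \frac{1}{3036285}\right) + 7069 \frac{1}{\frac{1}{6648}} = - \frac{80}{12393} + 7069 \cdot 6648 = - \frac{80}{12393} + 46994712 = \frac{582405465736}{12393}$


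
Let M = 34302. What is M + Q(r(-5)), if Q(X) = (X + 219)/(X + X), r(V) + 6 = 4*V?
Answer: 1783511/52 ≈ 34298.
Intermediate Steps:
r(V) = -6 + 4*V
Q(X) = (219 + X)/(2*X) (Q(X) = (219 + X)/((2*X)) = (219 + X)*(1/(2*X)) = (219 + X)/(2*X))
M + Q(r(-5)) = 34302 + (219 + (-6 + 4*(-5)))/(2*(-6 + 4*(-5))) = 34302 + (219 + (-6 - 20))/(2*(-6 - 20)) = 34302 + (½)*(219 - 26)/(-26) = 34302 + (½)*(-1/26)*193 = 34302 - 193/52 = 1783511/52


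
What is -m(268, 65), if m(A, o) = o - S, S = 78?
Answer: 13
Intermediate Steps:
m(A, o) = -78 + o (m(A, o) = o - 1*78 = o - 78 = -78 + o)
-m(268, 65) = -(-78 + 65) = -1*(-13) = 13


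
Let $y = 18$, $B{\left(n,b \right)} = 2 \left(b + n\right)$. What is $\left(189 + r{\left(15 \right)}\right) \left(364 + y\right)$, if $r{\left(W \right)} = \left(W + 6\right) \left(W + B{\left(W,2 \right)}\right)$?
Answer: $465276$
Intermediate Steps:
$B{\left(n,b \right)} = 2 b + 2 n$
$r{\left(W \right)} = \left(4 + 3 W\right) \left(6 + W\right)$ ($r{\left(W \right)} = \left(W + 6\right) \left(W + \left(2 \cdot 2 + 2 W\right)\right) = \left(6 + W\right) \left(W + \left(4 + 2 W\right)\right) = \left(6 + W\right) \left(4 + 3 W\right) = \left(4 + 3 W\right) \left(6 + W\right)$)
$\left(189 + r{\left(15 \right)}\right) \left(364 + y\right) = \left(189 + \left(24 + 3 \cdot 15^{2} + 22 \cdot 15\right)\right) \left(364 + 18\right) = \left(189 + \left(24 + 3 \cdot 225 + 330\right)\right) 382 = \left(189 + \left(24 + 675 + 330\right)\right) 382 = \left(189 + 1029\right) 382 = 1218 \cdot 382 = 465276$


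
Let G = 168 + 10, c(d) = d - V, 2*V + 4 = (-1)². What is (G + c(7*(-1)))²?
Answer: 119025/4 ≈ 29756.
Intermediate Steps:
V = -3/2 (V = -2 + (½)*(-1)² = -2 + (½)*1 = -2 + ½ = -3/2 ≈ -1.5000)
c(d) = 3/2 + d (c(d) = d - 1*(-3/2) = d + 3/2 = 3/2 + d)
G = 178
(G + c(7*(-1)))² = (178 + (3/2 + 7*(-1)))² = (178 + (3/2 - 7))² = (178 - 11/2)² = (345/2)² = 119025/4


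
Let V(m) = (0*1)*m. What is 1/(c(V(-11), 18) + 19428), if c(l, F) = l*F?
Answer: 1/19428 ≈ 5.1472e-5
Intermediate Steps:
V(m) = 0 (V(m) = 0*m = 0)
c(l, F) = F*l
1/(c(V(-11), 18) + 19428) = 1/(18*0 + 19428) = 1/(0 + 19428) = 1/19428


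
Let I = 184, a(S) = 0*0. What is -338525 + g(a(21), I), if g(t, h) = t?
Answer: -338525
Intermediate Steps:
a(S) = 0
-338525 + g(a(21), I) = -338525 + 0 = -338525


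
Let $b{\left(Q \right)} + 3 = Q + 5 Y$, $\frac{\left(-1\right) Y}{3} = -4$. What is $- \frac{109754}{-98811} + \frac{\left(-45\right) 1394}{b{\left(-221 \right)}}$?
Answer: $\frac{75809923}{197622} \approx 383.61$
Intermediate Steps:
$Y = 12$ ($Y = \left(-3\right) \left(-4\right) = 12$)
$b{\left(Q \right)} = 57 + Q$ ($b{\left(Q \right)} = -3 + \left(Q + 5 \cdot 12\right) = -3 + \left(Q + 60\right) = -3 + \left(60 + Q\right) = 57 + Q$)
$- \frac{109754}{-98811} + \frac{\left(-45\right) 1394}{b{\left(-221 \right)}} = - \frac{109754}{-98811} + \frac{\left(-45\right) 1394}{57 - 221} = \left(-109754\right) \left(- \frac{1}{98811}\right) - \frac{62730}{-164} = \frac{109754}{98811} - - \frac{765}{2} = \frac{109754}{98811} + \frac{765}{2} = \frac{75809923}{197622}$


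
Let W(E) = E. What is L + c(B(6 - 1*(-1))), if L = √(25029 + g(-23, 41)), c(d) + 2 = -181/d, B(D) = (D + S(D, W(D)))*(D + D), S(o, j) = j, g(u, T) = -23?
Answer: -573/196 + √25006 ≈ 155.21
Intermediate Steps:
B(D) = 4*D² (B(D) = (D + D)*(D + D) = (2*D)*(2*D) = 4*D²)
c(d) = -2 - 181/d
L = √25006 (L = √(25029 - 23) = √25006 ≈ 158.13)
L + c(B(6 - 1*(-1))) = √25006 + (-2 - 181*1/(4*(6 - 1*(-1))²)) = √25006 + (-2 - 181*1/(4*(6 + 1)²)) = √25006 + (-2 - 181/(4*7²)) = √25006 + (-2 - 181/(4*49)) = √25006 + (-2 - 181/196) = √25006 - 573/196 = -573/196 + √25006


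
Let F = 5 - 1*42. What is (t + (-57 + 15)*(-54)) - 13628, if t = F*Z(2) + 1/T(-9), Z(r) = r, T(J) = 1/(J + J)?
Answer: -11452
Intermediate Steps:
F = -37 (F = 5 - 42 = -37)
T(J) = 1/(2*J)
t = -92 (t = -37*2 + 1/((½)/(-9)) = -74 + 1/((½)*(-⅑)) = -74 + 1/(-1/18) = -74 - 18 = -92)
(t + (-57 + 15)*(-54)) - 13628 = (-92 + (-57 + 15)*(-54)) - 13628 = (-92 - 42*(-54)) - 13628 = (-92 + 2268) - 13628 = 2176 - 13628 = -11452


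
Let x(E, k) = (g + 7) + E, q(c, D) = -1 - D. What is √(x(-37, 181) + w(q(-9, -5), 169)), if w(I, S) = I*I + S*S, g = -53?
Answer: 3*√3166 ≈ 168.80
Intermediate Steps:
w(I, S) = I² + S²
x(E, k) = -46 + E (x(E, k) = (-53 + 7) + E = -46 + E)
√(x(-37, 181) + w(q(-9, -5), 169)) = √((-46 - 37) + ((-1 - 1*(-5))² + 169²)) = √(-83 + ((-1 + 5)² + 28561)) = √(-83 + (4² + 28561)) = √(-83 + (16 + 28561)) = √(-83 + 28577) = √28494 = 3*√3166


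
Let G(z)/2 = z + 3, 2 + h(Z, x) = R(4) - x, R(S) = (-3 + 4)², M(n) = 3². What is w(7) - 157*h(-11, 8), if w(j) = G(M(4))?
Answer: 1437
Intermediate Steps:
M(n) = 9
R(S) = 1 (R(S) = 1² = 1)
h(Z, x) = -1 - x (h(Z, x) = -2 + (1 - x) = -1 - x)
G(z) = 6 + 2*z (G(z) = 2*(z + 3) = 2*(3 + z) = 6 + 2*z)
w(j) = 24 (w(j) = 6 + 2*9 = 6 + 18 = 24)
w(7) - 157*h(-11, 8) = 24 - 157*(-1 - 1*8) = 24 - 157*(-1 - 8) = 24 - 157*(-9) = 24 + 1413 = 1437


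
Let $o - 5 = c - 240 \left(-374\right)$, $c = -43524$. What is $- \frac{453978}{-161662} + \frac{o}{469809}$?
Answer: $\frac{110379181372}{37975131279} \approx 2.9066$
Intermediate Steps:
$o = 46241$ ($o = 5 - \left(43524 + 240 \left(-374\right)\right) = 5 - -46236 = 5 + \left(-43524 + 89760\right) = 5 + 46236 = 46241$)
$- \frac{453978}{-161662} + \frac{o}{469809} = - \frac{453978}{-161662} + \frac{46241}{469809} = \left(-453978\right) \left(- \frac{1}{161662}\right) + 46241 \cdot \frac{1}{469809} = \frac{226989}{80831} + \frac{46241}{469809} = \frac{110379181372}{37975131279}$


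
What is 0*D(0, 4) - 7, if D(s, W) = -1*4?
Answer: -7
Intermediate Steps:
D(s, W) = -4
0*D(0, 4) - 7 = 0*(-4) - 7 = 0 - 7 = -7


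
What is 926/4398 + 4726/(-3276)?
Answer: -1479281/1200654 ≈ -1.2321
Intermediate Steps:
926/4398 + 4726/(-3276) = 926*(1/4398) + 4726*(-1/3276) = 463/2199 - 2363/1638 = -1479281/1200654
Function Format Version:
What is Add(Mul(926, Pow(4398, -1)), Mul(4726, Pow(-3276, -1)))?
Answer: Rational(-1479281, 1200654) ≈ -1.2321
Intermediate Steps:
Add(Mul(926, Pow(4398, -1)), Mul(4726, Pow(-3276, -1))) = Add(Mul(926, Rational(1, 4398)), Mul(4726, Rational(-1, 3276))) = Add(Rational(463, 2199), Rational(-2363, 1638)) = Rational(-1479281, 1200654)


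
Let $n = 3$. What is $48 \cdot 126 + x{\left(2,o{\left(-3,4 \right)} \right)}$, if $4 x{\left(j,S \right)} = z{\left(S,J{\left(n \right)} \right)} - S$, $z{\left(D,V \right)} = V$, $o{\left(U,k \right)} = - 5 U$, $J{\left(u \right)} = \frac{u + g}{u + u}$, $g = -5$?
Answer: $\frac{36265}{6} \approx 6044.2$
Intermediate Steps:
$J{\left(u \right)} = \frac{-5 + u}{2 u}$ ($J{\left(u \right)} = \frac{u - 5}{u + u} = \frac{-5 + u}{2 u}$)
$x{\left(j,S \right)} = - \frac{1}{12} - \frac{S}{4}$ ($x{\left(j,S \right)} = \frac{\frac{-5 + 3}{2 \cdot 3} - S}{4} = \frac{\frac{1}{2} \cdot \frac{1}{3} \left(-2\right) - S}{4} = \frac{- \frac{1}{3} - S}{4} = - \frac{1}{12} - \frac{S}{4}$)
$48 \cdot 126 + x{\left(2,o{\left(-3,4 \right)} \right)} = 48 \cdot 126 - \left(\frac{1}{12} + \frac{\left(-5\right) \left(-3\right)}{4}\right) = 6048 - \frac{23}{6} = \frac{36265}{6}$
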